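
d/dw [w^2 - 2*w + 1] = 2*w - 2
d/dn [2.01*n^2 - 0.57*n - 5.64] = 4.02*n - 0.57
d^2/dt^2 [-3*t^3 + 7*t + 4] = -18*t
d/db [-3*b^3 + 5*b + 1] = 5 - 9*b^2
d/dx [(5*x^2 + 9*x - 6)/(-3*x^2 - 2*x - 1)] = (17*x^2 - 46*x - 21)/(9*x^4 + 12*x^3 + 10*x^2 + 4*x + 1)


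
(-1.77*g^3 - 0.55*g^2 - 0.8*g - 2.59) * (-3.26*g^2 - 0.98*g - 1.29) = 5.7702*g^5 + 3.5276*g^4 + 5.4303*g^3 + 9.9369*g^2 + 3.5702*g + 3.3411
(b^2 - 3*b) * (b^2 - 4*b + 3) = b^4 - 7*b^3 + 15*b^2 - 9*b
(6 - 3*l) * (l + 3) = -3*l^2 - 3*l + 18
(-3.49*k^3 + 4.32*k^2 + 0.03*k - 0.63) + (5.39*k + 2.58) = -3.49*k^3 + 4.32*k^2 + 5.42*k + 1.95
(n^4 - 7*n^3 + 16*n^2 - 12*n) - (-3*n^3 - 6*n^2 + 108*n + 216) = n^4 - 4*n^3 + 22*n^2 - 120*n - 216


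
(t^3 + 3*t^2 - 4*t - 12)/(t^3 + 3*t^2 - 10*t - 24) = (t^2 + t - 6)/(t^2 + t - 12)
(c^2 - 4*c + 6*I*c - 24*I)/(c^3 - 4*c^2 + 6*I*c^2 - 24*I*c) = 1/c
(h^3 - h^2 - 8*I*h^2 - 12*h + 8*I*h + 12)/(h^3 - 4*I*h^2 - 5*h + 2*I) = (h^2 - h*(1 + 6*I) + 6*I)/(h^2 - 2*I*h - 1)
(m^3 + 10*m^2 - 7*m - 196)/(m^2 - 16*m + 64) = (m^3 + 10*m^2 - 7*m - 196)/(m^2 - 16*m + 64)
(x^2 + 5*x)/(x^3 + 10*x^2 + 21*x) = (x + 5)/(x^2 + 10*x + 21)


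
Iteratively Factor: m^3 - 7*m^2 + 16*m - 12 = (m - 3)*(m^2 - 4*m + 4) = (m - 3)*(m - 2)*(m - 2)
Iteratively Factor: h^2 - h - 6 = (h - 3)*(h + 2)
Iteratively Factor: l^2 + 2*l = (l)*(l + 2)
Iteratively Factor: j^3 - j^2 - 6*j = (j - 3)*(j^2 + 2*j) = j*(j - 3)*(j + 2)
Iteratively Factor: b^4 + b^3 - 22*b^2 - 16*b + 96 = (b - 2)*(b^3 + 3*b^2 - 16*b - 48) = (b - 2)*(b + 4)*(b^2 - b - 12) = (b - 4)*(b - 2)*(b + 4)*(b + 3)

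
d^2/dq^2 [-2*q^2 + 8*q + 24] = -4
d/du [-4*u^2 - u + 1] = -8*u - 1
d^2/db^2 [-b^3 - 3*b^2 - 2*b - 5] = -6*b - 6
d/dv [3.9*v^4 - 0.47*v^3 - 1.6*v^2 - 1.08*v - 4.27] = 15.6*v^3 - 1.41*v^2 - 3.2*v - 1.08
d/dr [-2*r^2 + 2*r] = 2 - 4*r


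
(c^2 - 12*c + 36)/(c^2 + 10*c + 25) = (c^2 - 12*c + 36)/(c^2 + 10*c + 25)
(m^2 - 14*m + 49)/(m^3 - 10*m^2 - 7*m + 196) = 1/(m + 4)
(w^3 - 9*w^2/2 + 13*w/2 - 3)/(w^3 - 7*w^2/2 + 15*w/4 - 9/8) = 4*(w^2 - 3*w + 2)/(4*w^2 - 8*w + 3)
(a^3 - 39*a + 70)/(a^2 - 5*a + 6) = (a^2 + 2*a - 35)/(a - 3)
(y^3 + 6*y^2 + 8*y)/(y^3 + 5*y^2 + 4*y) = (y + 2)/(y + 1)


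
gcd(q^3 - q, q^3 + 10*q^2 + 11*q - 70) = 1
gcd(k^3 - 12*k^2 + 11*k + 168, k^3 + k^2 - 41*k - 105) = k^2 - 4*k - 21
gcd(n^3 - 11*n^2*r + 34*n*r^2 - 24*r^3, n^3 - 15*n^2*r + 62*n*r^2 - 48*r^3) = n^2 - 7*n*r + 6*r^2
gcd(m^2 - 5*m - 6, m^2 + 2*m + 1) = m + 1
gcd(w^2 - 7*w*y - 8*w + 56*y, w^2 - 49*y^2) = -w + 7*y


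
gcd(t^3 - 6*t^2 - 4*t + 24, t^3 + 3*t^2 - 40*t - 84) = t^2 - 4*t - 12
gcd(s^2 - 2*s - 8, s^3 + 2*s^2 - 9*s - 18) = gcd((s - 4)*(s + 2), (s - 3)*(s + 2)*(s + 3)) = s + 2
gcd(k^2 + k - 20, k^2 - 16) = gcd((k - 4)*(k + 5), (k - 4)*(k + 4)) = k - 4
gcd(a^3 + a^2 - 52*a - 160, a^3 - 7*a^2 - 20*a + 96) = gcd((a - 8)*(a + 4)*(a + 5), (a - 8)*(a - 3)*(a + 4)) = a^2 - 4*a - 32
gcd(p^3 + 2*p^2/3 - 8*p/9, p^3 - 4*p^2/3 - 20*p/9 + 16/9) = p^2 + 2*p/3 - 8/9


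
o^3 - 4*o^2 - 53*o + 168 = (o - 8)*(o - 3)*(o + 7)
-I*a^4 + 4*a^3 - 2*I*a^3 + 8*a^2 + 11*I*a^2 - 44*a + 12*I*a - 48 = (a - 3)*(a + 4)*(a + 4*I)*(-I*a - I)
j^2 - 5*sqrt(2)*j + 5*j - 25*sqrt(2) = (j + 5)*(j - 5*sqrt(2))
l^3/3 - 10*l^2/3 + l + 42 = (l/3 + 1)*(l - 7)*(l - 6)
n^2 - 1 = (n - 1)*(n + 1)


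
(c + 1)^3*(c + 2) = c^4 + 5*c^3 + 9*c^2 + 7*c + 2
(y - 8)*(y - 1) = y^2 - 9*y + 8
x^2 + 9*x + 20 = (x + 4)*(x + 5)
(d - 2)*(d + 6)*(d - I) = d^3 + 4*d^2 - I*d^2 - 12*d - 4*I*d + 12*I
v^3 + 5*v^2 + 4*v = v*(v + 1)*(v + 4)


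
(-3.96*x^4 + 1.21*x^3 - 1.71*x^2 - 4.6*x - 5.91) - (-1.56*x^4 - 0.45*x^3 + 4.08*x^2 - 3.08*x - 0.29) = -2.4*x^4 + 1.66*x^3 - 5.79*x^2 - 1.52*x - 5.62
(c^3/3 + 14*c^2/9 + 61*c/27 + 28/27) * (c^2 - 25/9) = c^5/3 + 14*c^4/9 + 4*c^3/3 - 266*c^2/81 - 1525*c/243 - 700/243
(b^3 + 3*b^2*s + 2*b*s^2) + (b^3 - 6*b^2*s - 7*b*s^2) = 2*b^3 - 3*b^2*s - 5*b*s^2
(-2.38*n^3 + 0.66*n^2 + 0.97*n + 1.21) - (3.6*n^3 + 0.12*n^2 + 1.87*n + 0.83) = -5.98*n^3 + 0.54*n^2 - 0.9*n + 0.38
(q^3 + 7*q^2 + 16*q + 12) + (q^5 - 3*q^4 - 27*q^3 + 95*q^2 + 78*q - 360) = q^5 - 3*q^4 - 26*q^3 + 102*q^2 + 94*q - 348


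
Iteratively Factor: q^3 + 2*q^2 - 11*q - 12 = (q + 1)*(q^2 + q - 12) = (q - 3)*(q + 1)*(q + 4)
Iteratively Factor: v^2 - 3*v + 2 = (v - 2)*(v - 1)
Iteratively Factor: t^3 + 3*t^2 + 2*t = (t)*(t^2 + 3*t + 2) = t*(t + 2)*(t + 1)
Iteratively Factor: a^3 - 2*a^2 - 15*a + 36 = (a - 3)*(a^2 + a - 12) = (a - 3)^2*(a + 4)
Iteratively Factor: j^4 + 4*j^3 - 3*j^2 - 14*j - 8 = (j + 4)*(j^3 - 3*j - 2) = (j + 1)*(j + 4)*(j^2 - j - 2) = (j + 1)^2*(j + 4)*(j - 2)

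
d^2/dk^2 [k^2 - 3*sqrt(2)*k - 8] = 2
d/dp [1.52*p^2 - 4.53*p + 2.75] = 3.04*p - 4.53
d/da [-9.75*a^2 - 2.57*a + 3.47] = -19.5*a - 2.57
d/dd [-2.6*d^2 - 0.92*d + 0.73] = -5.2*d - 0.92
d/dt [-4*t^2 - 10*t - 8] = -8*t - 10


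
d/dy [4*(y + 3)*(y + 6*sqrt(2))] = 8*y + 12 + 24*sqrt(2)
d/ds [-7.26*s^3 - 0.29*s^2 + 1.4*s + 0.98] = -21.78*s^2 - 0.58*s + 1.4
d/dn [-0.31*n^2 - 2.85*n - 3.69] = -0.62*n - 2.85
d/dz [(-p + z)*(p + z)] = 2*z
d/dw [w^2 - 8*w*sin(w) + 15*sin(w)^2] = -8*w*cos(w) + 2*w - 8*sin(w) + 15*sin(2*w)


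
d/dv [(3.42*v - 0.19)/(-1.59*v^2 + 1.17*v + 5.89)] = (5.4378*v^2 - 0.6042*v + 20.3661)/(2.5281*v^4 - 3.7206*v^3 - 17.3613*v^2 + 13.7826*v + 34.6921)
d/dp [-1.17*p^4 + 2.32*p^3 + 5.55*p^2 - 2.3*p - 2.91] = -4.68*p^3 + 6.96*p^2 + 11.1*p - 2.3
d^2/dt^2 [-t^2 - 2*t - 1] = -2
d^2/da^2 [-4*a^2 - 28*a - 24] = -8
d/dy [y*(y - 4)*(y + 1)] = 3*y^2 - 6*y - 4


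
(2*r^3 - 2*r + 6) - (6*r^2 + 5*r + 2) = 2*r^3 - 6*r^2 - 7*r + 4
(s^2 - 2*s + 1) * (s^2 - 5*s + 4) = s^4 - 7*s^3 + 15*s^2 - 13*s + 4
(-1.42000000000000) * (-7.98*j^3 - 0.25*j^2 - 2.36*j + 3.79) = 11.3316*j^3 + 0.355*j^2 + 3.3512*j - 5.3818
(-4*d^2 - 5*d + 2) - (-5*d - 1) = 3 - 4*d^2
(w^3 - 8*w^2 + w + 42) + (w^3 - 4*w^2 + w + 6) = 2*w^3 - 12*w^2 + 2*w + 48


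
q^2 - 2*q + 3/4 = (q - 3/2)*(q - 1/2)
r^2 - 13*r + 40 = (r - 8)*(r - 5)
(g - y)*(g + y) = g^2 - y^2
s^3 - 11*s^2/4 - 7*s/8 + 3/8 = (s - 3)*(s - 1/4)*(s + 1/2)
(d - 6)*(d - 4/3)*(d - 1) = d^3 - 25*d^2/3 + 46*d/3 - 8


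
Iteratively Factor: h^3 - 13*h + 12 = (h - 3)*(h^2 + 3*h - 4) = (h - 3)*(h + 4)*(h - 1)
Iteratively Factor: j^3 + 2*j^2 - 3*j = (j)*(j^2 + 2*j - 3) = j*(j - 1)*(j + 3)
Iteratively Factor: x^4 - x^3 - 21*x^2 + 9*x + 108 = (x - 3)*(x^3 + 2*x^2 - 15*x - 36) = (x - 3)*(x + 3)*(x^2 - x - 12) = (x - 3)*(x + 3)^2*(x - 4)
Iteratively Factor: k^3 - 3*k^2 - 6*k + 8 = (k - 4)*(k^2 + k - 2) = (k - 4)*(k - 1)*(k + 2)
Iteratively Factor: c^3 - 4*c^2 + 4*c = (c)*(c^2 - 4*c + 4) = c*(c - 2)*(c - 2)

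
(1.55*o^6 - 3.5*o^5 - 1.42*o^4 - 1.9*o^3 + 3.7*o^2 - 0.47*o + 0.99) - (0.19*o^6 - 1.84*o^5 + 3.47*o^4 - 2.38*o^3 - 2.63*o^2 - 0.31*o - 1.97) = 1.36*o^6 - 1.66*o^5 - 4.89*o^4 + 0.48*o^3 + 6.33*o^2 - 0.16*o + 2.96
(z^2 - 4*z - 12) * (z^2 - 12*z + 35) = z^4 - 16*z^3 + 71*z^2 + 4*z - 420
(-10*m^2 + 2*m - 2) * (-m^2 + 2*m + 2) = 10*m^4 - 22*m^3 - 14*m^2 - 4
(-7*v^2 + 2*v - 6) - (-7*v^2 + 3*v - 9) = 3 - v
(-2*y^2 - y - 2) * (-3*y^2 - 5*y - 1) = 6*y^4 + 13*y^3 + 13*y^2 + 11*y + 2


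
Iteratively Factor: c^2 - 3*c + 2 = (c - 1)*(c - 2)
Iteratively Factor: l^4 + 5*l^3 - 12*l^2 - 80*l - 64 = (l + 4)*(l^3 + l^2 - 16*l - 16) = (l - 4)*(l + 4)*(l^2 + 5*l + 4) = (l - 4)*(l + 4)^2*(l + 1)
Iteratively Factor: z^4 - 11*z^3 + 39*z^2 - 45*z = (z - 3)*(z^3 - 8*z^2 + 15*z) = (z - 3)^2*(z^2 - 5*z) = (z - 5)*(z - 3)^2*(z)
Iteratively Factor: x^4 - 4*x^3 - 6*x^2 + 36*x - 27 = (x - 1)*(x^3 - 3*x^2 - 9*x + 27) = (x - 3)*(x - 1)*(x^2 - 9) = (x - 3)^2*(x - 1)*(x + 3)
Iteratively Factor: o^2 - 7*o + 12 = (o - 4)*(o - 3)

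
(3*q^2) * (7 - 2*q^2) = -6*q^4 + 21*q^2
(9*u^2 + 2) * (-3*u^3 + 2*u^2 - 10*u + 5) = -27*u^5 + 18*u^4 - 96*u^3 + 49*u^2 - 20*u + 10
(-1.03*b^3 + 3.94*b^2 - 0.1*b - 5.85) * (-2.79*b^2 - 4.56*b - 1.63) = 2.8737*b^5 - 6.2958*b^4 - 16.0085*b^3 + 10.3553*b^2 + 26.839*b + 9.5355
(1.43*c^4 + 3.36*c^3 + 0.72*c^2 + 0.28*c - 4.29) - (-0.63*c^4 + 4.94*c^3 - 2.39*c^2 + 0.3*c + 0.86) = 2.06*c^4 - 1.58*c^3 + 3.11*c^2 - 0.02*c - 5.15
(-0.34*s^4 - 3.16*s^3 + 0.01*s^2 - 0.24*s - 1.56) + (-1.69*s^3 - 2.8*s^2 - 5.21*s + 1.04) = -0.34*s^4 - 4.85*s^3 - 2.79*s^2 - 5.45*s - 0.52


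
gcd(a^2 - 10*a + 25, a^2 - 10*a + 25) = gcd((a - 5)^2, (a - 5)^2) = a^2 - 10*a + 25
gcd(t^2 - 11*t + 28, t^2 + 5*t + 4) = 1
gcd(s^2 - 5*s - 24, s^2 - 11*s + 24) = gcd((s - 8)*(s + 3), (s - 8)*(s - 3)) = s - 8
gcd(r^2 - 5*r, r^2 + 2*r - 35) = r - 5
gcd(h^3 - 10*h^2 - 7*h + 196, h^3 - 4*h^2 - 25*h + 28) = h^2 - 3*h - 28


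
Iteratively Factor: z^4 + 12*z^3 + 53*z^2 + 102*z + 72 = (z + 3)*(z^3 + 9*z^2 + 26*z + 24) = (z + 3)^2*(z^2 + 6*z + 8) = (z + 3)^2*(z + 4)*(z + 2)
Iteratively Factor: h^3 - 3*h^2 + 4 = (h - 2)*(h^2 - h - 2) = (h - 2)^2*(h + 1)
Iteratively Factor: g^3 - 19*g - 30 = (g + 3)*(g^2 - 3*g - 10) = (g - 5)*(g + 3)*(g + 2)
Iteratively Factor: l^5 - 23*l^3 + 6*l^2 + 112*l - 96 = (l - 1)*(l^4 + l^3 - 22*l^2 - 16*l + 96) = (l - 1)*(l + 3)*(l^3 - 2*l^2 - 16*l + 32) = (l - 4)*(l - 1)*(l + 3)*(l^2 + 2*l - 8) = (l - 4)*(l - 1)*(l + 3)*(l + 4)*(l - 2)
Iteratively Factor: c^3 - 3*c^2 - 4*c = (c + 1)*(c^2 - 4*c) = (c - 4)*(c + 1)*(c)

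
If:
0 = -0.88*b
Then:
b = 0.00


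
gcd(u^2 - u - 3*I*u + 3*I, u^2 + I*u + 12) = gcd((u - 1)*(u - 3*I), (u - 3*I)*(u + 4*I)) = u - 3*I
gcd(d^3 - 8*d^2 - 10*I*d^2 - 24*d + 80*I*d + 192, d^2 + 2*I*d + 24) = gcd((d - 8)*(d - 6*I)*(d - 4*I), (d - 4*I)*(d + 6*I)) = d - 4*I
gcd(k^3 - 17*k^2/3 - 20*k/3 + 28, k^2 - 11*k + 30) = k - 6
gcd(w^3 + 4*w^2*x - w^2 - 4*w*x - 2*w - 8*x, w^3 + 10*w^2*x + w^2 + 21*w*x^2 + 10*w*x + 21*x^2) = w + 1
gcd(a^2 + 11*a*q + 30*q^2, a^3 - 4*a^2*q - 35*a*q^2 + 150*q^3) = a + 6*q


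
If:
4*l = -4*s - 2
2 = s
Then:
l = -5/2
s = 2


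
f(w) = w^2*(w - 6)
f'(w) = w^2 + 2*w*(w - 6) = 3*w*(w - 4)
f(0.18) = -0.19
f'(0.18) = -2.06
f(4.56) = -29.94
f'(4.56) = 7.66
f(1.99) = -15.88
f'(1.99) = -12.00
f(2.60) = -22.98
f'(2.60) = -10.92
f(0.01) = -0.00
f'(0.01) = -0.12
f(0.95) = -4.56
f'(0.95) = -8.69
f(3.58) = -31.02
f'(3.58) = -4.51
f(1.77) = -13.25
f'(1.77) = -11.84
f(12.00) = 864.00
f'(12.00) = 288.00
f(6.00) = 0.00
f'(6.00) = 36.00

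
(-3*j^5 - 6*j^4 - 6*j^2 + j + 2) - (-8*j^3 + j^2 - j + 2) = -3*j^5 - 6*j^4 + 8*j^3 - 7*j^2 + 2*j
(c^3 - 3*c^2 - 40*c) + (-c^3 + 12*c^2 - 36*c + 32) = 9*c^2 - 76*c + 32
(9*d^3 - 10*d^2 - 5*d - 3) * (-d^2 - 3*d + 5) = -9*d^5 - 17*d^4 + 80*d^3 - 32*d^2 - 16*d - 15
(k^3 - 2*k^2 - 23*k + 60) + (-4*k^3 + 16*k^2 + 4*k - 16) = -3*k^3 + 14*k^2 - 19*k + 44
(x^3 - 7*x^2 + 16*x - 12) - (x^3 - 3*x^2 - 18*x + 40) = -4*x^2 + 34*x - 52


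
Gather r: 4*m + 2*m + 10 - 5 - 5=6*m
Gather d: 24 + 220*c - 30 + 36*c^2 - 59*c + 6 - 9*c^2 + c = 27*c^2 + 162*c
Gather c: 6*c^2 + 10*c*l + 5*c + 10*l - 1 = 6*c^2 + c*(10*l + 5) + 10*l - 1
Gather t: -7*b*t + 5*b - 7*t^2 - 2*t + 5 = 5*b - 7*t^2 + t*(-7*b - 2) + 5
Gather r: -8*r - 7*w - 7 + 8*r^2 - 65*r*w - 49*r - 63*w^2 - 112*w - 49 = 8*r^2 + r*(-65*w - 57) - 63*w^2 - 119*w - 56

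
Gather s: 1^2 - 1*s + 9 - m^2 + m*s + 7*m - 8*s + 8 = -m^2 + 7*m + s*(m - 9) + 18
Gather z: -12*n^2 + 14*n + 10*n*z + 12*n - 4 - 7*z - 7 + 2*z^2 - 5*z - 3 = -12*n^2 + 26*n + 2*z^2 + z*(10*n - 12) - 14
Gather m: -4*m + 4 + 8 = 12 - 4*m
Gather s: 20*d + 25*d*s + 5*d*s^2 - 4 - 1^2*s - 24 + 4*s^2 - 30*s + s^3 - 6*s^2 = 20*d + s^3 + s^2*(5*d - 2) + s*(25*d - 31) - 28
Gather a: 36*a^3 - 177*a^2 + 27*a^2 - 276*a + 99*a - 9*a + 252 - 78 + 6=36*a^3 - 150*a^2 - 186*a + 180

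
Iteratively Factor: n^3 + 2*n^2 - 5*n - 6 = (n - 2)*(n^2 + 4*n + 3) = (n - 2)*(n + 3)*(n + 1)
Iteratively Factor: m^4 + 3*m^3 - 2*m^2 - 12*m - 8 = (m - 2)*(m^3 + 5*m^2 + 8*m + 4) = (m - 2)*(m + 1)*(m^2 + 4*m + 4) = (m - 2)*(m + 1)*(m + 2)*(m + 2)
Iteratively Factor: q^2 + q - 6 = (q + 3)*(q - 2)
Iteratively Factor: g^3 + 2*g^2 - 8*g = (g - 2)*(g^2 + 4*g) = (g - 2)*(g + 4)*(g)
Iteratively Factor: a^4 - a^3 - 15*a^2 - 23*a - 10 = (a + 1)*(a^3 - 2*a^2 - 13*a - 10) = (a - 5)*(a + 1)*(a^2 + 3*a + 2) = (a - 5)*(a + 1)*(a + 2)*(a + 1)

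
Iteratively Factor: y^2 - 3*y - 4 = (y + 1)*(y - 4)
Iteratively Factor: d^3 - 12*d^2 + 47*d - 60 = (d - 5)*(d^2 - 7*d + 12) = (d - 5)*(d - 4)*(d - 3)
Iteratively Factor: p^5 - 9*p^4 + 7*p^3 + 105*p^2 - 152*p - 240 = (p - 4)*(p^4 - 5*p^3 - 13*p^2 + 53*p + 60) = (p - 4)*(p + 3)*(p^3 - 8*p^2 + 11*p + 20) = (p - 4)*(p + 1)*(p + 3)*(p^2 - 9*p + 20) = (p - 4)^2*(p + 1)*(p + 3)*(p - 5)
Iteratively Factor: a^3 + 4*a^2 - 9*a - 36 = (a + 3)*(a^2 + a - 12) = (a - 3)*(a + 3)*(a + 4)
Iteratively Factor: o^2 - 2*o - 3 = (o + 1)*(o - 3)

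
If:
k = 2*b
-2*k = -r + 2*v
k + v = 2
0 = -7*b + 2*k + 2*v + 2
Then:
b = 6/7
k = 12/7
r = 4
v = 2/7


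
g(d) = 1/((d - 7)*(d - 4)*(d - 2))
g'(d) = -1/((d - 7)*(d - 4)*(d - 2)^2) - 1/((d - 7)*(d - 4)^2*(d - 2)) - 1/((d - 7)^2*(d - 4)*(d - 2)) = (-(d - 7)*(d - 4) - (d - 7)*(d - 2) - (d - 4)*(d - 2))/((d - 7)^2*(d - 4)^2*(d - 2)^2)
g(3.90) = 1.70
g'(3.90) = 16.63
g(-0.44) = -0.01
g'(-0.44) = -0.01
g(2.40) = 0.34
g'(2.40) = -0.56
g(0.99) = -0.05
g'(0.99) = -0.08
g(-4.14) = -0.00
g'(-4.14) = -0.00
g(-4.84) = -0.00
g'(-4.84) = -0.00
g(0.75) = -0.04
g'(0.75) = -0.05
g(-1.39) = -0.01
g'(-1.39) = -0.00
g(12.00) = 0.00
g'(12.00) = 0.00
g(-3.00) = 0.00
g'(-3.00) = 0.00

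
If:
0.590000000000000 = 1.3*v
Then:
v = 0.45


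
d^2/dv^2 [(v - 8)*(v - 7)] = 2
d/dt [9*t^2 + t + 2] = 18*t + 1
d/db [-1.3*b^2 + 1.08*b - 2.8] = 1.08 - 2.6*b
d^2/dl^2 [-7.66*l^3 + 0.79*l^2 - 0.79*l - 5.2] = 1.58 - 45.96*l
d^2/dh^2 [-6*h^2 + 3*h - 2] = -12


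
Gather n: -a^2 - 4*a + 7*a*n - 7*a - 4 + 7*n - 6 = -a^2 - 11*a + n*(7*a + 7) - 10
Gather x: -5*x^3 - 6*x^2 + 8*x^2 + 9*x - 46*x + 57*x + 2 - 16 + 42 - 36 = -5*x^3 + 2*x^2 + 20*x - 8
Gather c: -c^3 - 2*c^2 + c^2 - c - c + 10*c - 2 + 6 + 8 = -c^3 - c^2 + 8*c + 12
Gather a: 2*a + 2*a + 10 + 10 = 4*a + 20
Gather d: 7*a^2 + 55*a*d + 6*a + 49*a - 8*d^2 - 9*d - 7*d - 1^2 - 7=7*a^2 + 55*a - 8*d^2 + d*(55*a - 16) - 8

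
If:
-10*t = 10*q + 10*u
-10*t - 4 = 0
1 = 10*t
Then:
No Solution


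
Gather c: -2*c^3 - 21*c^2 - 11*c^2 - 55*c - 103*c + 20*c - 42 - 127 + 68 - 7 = -2*c^3 - 32*c^2 - 138*c - 108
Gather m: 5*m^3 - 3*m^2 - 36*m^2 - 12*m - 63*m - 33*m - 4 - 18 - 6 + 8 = 5*m^3 - 39*m^2 - 108*m - 20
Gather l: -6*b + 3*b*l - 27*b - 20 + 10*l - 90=-33*b + l*(3*b + 10) - 110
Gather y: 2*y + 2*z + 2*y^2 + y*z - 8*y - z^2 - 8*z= 2*y^2 + y*(z - 6) - z^2 - 6*z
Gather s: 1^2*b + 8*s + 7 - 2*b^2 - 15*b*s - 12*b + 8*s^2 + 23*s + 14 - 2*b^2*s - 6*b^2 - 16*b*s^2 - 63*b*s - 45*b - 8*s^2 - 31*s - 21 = -8*b^2 - 16*b*s^2 - 56*b + s*(-2*b^2 - 78*b)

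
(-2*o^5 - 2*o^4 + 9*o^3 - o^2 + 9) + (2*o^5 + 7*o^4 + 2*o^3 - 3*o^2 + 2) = 5*o^4 + 11*o^3 - 4*o^2 + 11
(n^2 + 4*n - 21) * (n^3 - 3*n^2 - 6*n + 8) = n^5 + n^4 - 39*n^3 + 47*n^2 + 158*n - 168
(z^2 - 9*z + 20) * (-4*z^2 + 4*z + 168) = -4*z^4 + 40*z^3 + 52*z^2 - 1432*z + 3360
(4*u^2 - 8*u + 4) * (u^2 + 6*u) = 4*u^4 + 16*u^3 - 44*u^2 + 24*u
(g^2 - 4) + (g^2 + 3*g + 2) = 2*g^2 + 3*g - 2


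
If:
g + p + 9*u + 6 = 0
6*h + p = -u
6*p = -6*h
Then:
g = -46*u/5 - 6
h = -u/5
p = u/5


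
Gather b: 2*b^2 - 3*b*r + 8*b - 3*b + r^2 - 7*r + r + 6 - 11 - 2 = 2*b^2 + b*(5 - 3*r) + r^2 - 6*r - 7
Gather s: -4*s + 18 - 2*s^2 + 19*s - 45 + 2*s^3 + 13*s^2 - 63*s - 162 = 2*s^3 + 11*s^2 - 48*s - 189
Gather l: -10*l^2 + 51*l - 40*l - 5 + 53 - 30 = -10*l^2 + 11*l + 18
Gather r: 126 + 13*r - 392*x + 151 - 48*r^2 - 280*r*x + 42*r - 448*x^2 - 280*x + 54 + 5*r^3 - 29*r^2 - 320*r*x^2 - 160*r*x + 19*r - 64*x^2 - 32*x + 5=5*r^3 - 77*r^2 + r*(-320*x^2 - 440*x + 74) - 512*x^2 - 704*x + 336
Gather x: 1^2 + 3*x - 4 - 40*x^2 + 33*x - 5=-40*x^2 + 36*x - 8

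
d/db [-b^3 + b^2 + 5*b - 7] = -3*b^2 + 2*b + 5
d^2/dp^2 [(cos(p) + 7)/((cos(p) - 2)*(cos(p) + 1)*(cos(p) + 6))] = 2*(-506*(1 - cos(p)^2)^2 + 57*sin(p)^6 - 2*cos(p)^7 + 18*cos(p)^6 - 218*cos(p)^5 + 175*cos(p)^3 - 1428*cos(p)^2 - 144*cos(p) + 1221)/((cos(p) - 2)^3*(cos(p) + 1)^3*(cos(p) + 6)^3)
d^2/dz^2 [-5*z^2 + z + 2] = -10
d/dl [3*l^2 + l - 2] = 6*l + 1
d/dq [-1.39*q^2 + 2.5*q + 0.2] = 2.5 - 2.78*q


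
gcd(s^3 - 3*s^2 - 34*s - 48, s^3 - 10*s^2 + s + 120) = s^2 - 5*s - 24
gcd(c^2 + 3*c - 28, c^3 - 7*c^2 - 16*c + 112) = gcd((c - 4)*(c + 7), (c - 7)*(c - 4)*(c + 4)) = c - 4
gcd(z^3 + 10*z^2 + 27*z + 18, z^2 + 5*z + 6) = z + 3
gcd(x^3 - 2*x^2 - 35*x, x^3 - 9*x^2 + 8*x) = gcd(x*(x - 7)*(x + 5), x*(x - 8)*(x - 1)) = x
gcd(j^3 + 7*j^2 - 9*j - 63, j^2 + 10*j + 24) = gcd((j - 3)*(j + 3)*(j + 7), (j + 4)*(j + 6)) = 1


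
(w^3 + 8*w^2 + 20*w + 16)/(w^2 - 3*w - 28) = (w^2 + 4*w + 4)/(w - 7)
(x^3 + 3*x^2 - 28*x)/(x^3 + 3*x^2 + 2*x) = (x^2 + 3*x - 28)/(x^2 + 3*x + 2)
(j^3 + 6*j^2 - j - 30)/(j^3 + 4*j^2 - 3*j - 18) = (j + 5)/(j + 3)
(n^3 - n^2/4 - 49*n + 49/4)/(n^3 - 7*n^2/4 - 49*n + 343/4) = (4*n - 1)/(4*n - 7)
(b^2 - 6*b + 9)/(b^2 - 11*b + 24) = (b - 3)/(b - 8)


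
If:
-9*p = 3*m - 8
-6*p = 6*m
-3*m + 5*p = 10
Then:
No Solution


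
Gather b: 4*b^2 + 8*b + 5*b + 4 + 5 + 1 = 4*b^2 + 13*b + 10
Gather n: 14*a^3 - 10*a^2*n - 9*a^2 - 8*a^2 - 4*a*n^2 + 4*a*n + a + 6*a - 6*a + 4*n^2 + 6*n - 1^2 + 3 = 14*a^3 - 17*a^2 + a + n^2*(4 - 4*a) + n*(-10*a^2 + 4*a + 6) + 2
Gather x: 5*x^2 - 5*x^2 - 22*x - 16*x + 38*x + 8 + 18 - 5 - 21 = 0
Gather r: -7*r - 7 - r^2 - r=-r^2 - 8*r - 7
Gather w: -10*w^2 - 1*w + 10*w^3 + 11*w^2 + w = 10*w^3 + w^2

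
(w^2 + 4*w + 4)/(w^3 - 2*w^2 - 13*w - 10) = (w + 2)/(w^2 - 4*w - 5)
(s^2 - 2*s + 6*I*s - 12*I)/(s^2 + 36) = (s - 2)/(s - 6*I)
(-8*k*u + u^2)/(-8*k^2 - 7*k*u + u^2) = u/(k + u)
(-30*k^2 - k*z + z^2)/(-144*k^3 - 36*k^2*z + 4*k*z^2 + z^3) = (5*k + z)/(24*k^2 + 10*k*z + z^2)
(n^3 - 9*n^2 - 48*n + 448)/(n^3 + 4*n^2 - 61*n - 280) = (n - 8)/(n + 5)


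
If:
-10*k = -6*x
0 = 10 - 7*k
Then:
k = 10/7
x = 50/21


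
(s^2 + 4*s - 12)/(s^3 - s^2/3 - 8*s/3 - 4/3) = 3*(s + 6)/(3*s^2 + 5*s + 2)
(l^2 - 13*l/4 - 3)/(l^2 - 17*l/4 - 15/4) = (l - 4)/(l - 5)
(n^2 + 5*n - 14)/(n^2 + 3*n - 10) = (n + 7)/(n + 5)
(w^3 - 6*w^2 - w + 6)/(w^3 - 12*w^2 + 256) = (w^3 - 6*w^2 - w + 6)/(w^3 - 12*w^2 + 256)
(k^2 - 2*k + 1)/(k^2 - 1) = (k - 1)/(k + 1)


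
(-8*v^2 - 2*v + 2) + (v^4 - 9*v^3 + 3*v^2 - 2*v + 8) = v^4 - 9*v^3 - 5*v^2 - 4*v + 10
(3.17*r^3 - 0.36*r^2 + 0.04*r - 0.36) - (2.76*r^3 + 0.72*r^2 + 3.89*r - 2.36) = 0.41*r^3 - 1.08*r^2 - 3.85*r + 2.0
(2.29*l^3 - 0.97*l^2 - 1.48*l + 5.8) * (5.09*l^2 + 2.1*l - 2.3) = 11.6561*l^5 - 0.128299999999999*l^4 - 14.8372*l^3 + 28.645*l^2 + 15.584*l - 13.34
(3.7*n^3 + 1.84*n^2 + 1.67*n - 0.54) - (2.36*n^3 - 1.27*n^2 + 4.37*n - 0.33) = 1.34*n^3 + 3.11*n^2 - 2.7*n - 0.21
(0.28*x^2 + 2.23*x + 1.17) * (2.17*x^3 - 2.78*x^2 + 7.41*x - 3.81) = 0.6076*x^5 + 4.0607*x^4 - 1.5857*x^3 + 12.2049*x^2 + 0.173399999999999*x - 4.4577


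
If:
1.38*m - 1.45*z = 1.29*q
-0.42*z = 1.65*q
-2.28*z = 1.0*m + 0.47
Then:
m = -0.12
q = 0.04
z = -0.15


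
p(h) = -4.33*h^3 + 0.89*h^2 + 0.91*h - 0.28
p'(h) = -12.99*h^2 + 1.78*h + 0.91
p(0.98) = -2.61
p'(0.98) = -9.82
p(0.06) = -0.22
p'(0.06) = 0.97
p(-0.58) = 0.34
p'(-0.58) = -4.49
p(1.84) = -22.57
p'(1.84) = -39.79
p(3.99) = -257.53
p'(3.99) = -198.79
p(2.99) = -105.35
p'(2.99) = -109.90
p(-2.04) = 38.33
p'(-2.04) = -56.78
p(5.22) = -587.16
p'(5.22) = -343.76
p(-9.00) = 3220.19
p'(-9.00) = -1067.30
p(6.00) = -898.06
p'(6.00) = -456.05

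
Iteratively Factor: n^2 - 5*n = (n)*(n - 5)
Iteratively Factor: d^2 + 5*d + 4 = (d + 4)*(d + 1)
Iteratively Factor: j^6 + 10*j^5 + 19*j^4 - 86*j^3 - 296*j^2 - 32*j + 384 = (j + 4)*(j^5 + 6*j^4 - 5*j^3 - 66*j^2 - 32*j + 96) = (j - 1)*(j + 4)*(j^4 + 7*j^3 + 2*j^2 - 64*j - 96) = (j - 3)*(j - 1)*(j + 4)*(j^3 + 10*j^2 + 32*j + 32) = (j - 3)*(j - 1)*(j + 2)*(j + 4)*(j^2 + 8*j + 16) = (j - 3)*(j - 1)*(j + 2)*(j + 4)^2*(j + 4)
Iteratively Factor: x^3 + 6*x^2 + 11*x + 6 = (x + 2)*(x^2 + 4*x + 3) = (x + 2)*(x + 3)*(x + 1)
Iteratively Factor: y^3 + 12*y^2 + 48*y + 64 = (y + 4)*(y^2 + 8*y + 16) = (y + 4)^2*(y + 4)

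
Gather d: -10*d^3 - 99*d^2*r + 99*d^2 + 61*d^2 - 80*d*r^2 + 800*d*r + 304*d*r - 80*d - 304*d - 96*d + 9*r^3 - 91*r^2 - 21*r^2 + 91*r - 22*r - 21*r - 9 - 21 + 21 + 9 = -10*d^3 + d^2*(160 - 99*r) + d*(-80*r^2 + 1104*r - 480) + 9*r^3 - 112*r^2 + 48*r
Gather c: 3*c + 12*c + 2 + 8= 15*c + 10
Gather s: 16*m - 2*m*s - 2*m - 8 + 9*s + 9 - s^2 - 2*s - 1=14*m - s^2 + s*(7 - 2*m)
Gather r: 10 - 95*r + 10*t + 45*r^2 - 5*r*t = 45*r^2 + r*(-5*t - 95) + 10*t + 10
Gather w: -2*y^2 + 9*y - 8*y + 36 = -2*y^2 + y + 36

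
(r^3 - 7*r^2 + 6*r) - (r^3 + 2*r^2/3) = -23*r^2/3 + 6*r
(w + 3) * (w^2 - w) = w^3 + 2*w^2 - 3*w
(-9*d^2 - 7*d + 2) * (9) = -81*d^2 - 63*d + 18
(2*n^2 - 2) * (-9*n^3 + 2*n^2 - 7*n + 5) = -18*n^5 + 4*n^4 + 4*n^3 + 6*n^2 + 14*n - 10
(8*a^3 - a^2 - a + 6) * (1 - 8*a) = -64*a^4 + 16*a^3 + 7*a^2 - 49*a + 6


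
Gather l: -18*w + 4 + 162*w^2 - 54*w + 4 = 162*w^2 - 72*w + 8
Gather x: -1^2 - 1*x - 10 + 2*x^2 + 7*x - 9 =2*x^2 + 6*x - 20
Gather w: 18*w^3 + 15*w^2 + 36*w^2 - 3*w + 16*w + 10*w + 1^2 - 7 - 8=18*w^3 + 51*w^2 + 23*w - 14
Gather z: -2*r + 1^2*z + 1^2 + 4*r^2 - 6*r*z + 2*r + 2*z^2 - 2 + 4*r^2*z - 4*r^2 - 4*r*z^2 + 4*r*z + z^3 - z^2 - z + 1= z^3 + z^2*(1 - 4*r) + z*(4*r^2 - 2*r)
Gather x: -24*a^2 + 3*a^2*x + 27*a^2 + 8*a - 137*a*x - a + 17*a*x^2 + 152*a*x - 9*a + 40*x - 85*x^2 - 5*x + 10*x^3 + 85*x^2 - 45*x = 3*a^2 + 17*a*x^2 - 2*a + 10*x^3 + x*(3*a^2 + 15*a - 10)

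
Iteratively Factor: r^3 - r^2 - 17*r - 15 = (r + 1)*(r^2 - 2*r - 15) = (r - 5)*(r + 1)*(r + 3)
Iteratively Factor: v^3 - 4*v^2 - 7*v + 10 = (v + 2)*(v^2 - 6*v + 5) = (v - 1)*(v + 2)*(v - 5)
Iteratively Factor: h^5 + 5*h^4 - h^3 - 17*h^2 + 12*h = (h - 1)*(h^4 + 6*h^3 + 5*h^2 - 12*h) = (h - 1)^2*(h^3 + 7*h^2 + 12*h) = h*(h - 1)^2*(h^2 + 7*h + 12) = h*(h - 1)^2*(h + 4)*(h + 3)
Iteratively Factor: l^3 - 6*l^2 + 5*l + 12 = (l + 1)*(l^2 - 7*l + 12) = (l - 3)*(l + 1)*(l - 4)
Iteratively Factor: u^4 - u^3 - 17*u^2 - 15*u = (u + 3)*(u^3 - 4*u^2 - 5*u) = u*(u + 3)*(u^2 - 4*u - 5) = u*(u + 1)*(u + 3)*(u - 5)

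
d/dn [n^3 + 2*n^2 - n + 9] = 3*n^2 + 4*n - 1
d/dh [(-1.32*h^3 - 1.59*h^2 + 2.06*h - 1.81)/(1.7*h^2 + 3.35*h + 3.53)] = (-2.244*h^4 - 8.844*h^3 - 22.8073*h^2 - 5.0714*h + 13.3353)/(2.89*h^4 + 11.39*h^3 + 23.2245*h^2 + 23.651*h + 12.4609)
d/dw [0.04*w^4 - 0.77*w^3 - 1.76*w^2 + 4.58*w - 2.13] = 0.16*w^3 - 2.31*w^2 - 3.52*w + 4.58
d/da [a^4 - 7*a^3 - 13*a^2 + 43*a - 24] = 4*a^3 - 21*a^2 - 26*a + 43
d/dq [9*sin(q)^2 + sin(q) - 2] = (18*sin(q) + 1)*cos(q)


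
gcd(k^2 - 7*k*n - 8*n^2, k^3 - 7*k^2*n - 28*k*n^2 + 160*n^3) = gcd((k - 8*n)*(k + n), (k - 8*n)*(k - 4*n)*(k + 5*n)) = k - 8*n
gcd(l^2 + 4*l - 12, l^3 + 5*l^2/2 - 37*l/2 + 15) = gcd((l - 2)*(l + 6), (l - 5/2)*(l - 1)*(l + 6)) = l + 6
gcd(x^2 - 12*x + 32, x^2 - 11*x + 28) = x - 4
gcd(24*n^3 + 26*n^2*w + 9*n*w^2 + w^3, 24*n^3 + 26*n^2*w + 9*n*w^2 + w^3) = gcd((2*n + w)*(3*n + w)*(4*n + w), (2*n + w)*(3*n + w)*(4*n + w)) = 24*n^3 + 26*n^2*w + 9*n*w^2 + w^3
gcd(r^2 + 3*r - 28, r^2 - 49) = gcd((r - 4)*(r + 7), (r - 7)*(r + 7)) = r + 7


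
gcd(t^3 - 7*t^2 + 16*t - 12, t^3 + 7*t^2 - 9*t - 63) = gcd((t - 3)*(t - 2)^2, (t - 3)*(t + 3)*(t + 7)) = t - 3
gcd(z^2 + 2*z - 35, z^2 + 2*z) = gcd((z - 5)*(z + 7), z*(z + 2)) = 1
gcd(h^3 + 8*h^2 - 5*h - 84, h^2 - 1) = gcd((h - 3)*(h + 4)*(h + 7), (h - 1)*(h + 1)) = 1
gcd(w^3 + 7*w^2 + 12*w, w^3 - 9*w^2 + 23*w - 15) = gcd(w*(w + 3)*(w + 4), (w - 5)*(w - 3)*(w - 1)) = 1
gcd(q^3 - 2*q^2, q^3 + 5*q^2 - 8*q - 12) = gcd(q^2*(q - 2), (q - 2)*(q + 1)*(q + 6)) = q - 2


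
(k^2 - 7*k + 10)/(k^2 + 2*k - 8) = (k - 5)/(k + 4)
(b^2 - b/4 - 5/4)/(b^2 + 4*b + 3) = (b - 5/4)/(b + 3)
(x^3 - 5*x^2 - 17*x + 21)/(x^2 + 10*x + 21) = (x^2 - 8*x + 7)/(x + 7)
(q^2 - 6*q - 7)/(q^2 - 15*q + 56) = (q + 1)/(q - 8)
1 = 1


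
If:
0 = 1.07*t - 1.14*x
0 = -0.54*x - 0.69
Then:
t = -1.36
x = -1.28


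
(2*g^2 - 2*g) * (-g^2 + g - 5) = -2*g^4 + 4*g^3 - 12*g^2 + 10*g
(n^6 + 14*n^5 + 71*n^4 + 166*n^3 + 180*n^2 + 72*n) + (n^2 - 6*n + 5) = n^6 + 14*n^5 + 71*n^4 + 166*n^3 + 181*n^2 + 66*n + 5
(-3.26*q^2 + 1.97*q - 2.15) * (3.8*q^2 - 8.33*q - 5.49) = -12.388*q^4 + 34.6418*q^3 - 6.6827*q^2 + 7.0942*q + 11.8035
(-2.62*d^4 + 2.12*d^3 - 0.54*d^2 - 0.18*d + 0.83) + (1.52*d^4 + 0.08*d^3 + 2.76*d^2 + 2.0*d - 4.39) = -1.1*d^4 + 2.2*d^3 + 2.22*d^2 + 1.82*d - 3.56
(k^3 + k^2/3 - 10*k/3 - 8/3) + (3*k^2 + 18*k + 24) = k^3 + 10*k^2/3 + 44*k/3 + 64/3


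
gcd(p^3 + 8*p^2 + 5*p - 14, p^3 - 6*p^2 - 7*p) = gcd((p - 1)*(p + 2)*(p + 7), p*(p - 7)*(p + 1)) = 1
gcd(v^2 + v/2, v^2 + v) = v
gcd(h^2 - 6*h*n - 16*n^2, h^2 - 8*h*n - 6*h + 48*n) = h - 8*n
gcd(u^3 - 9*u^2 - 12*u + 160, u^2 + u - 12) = u + 4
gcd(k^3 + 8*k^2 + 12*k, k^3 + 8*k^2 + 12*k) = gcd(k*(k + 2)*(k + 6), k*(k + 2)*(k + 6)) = k^3 + 8*k^2 + 12*k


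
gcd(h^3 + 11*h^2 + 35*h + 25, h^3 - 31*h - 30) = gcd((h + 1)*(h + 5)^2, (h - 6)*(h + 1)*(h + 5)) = h^2 + 6*h + 5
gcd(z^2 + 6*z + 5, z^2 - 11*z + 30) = 1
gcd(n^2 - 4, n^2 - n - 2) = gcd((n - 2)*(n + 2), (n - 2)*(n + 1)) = n - 2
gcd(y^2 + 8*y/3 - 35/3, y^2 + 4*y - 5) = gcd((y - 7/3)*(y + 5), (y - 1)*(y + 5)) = y + 5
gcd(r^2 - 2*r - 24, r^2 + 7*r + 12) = r + 4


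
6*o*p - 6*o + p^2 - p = (6*o + p)*(p - 1)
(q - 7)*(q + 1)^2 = q^3 - 5*q^2 - 13*q - 7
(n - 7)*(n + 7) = n^2 - 49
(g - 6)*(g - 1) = g^2 - 7*g + 6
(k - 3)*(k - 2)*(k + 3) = k^3 - 2*k^2 - 9*k + 18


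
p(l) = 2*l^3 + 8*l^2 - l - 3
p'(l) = 6*l^2 + 16*l - 1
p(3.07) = 127.20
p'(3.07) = 104.67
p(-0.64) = 0.39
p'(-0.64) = -8.78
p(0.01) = -3.01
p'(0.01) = -0.84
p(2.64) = 86.92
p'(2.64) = 83.06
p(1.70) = 28.25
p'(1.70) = 43.54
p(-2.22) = 16.77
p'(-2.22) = -6.95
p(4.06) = 258.66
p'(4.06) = 162.86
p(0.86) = 3.33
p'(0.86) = 17.20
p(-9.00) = -804.00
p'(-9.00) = 341.00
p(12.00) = 4593.00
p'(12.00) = 1055.00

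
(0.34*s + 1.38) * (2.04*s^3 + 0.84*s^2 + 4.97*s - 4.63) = 0.6936*s^4 + 3.1008*s^3 + 2.849*s^2 + 5.2844*s - 6.3894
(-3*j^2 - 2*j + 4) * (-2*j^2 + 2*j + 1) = 6*j^4 - 2*j^3 - 15*j^2 + 6*j + 4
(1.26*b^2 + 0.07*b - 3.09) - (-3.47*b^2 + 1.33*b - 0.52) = 4.73*b^2 - 1.26*b - 2.57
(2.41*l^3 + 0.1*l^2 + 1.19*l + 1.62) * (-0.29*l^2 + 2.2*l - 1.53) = -0.6989*l^5 + 5.273*l^4 - 3.8124*l^3 + 1.9952*l^2 + 1.7433*l - 2.4786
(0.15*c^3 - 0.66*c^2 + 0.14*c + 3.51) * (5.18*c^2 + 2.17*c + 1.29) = 0.777*c^5 - 3.0933*c^4 - 0.5135*c^3 + 17.6342*c^2 + 7.7973*c + 4.5279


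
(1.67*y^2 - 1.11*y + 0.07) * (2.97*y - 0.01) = 4.9599*y^3 - 3.3134*y^2 + 0.219*y - 0.0007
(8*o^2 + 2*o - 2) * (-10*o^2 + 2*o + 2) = -80*o^4 - 4*o^3 + 40*o^2 - 4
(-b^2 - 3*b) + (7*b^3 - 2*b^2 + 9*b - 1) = 7*b^3 - 3*b^2 + 6*b - 1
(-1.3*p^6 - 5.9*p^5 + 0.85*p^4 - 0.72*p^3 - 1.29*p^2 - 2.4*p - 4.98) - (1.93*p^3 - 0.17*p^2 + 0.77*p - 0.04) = -1.3*p^6 - 5.9*p^5 + 0.85*p^4 - 2.65*p^3 - 1.12*p^2 - 3.17*p - 4.94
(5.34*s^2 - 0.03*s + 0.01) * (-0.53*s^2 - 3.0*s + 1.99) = -2.8302*s^4 - 16.0041*s^3 + 10.7113*s^2 - 0.0897*s + 0.0199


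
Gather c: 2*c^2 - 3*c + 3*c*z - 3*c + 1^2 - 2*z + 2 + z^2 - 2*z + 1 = 2*c^2 + c*(3*z - 6) + z^2 - 4*z + 4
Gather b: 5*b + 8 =5*b + 8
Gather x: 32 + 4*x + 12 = 4*x + 44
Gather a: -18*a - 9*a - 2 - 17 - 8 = -27*a - 27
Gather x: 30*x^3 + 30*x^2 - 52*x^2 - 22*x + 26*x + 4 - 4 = 30*x^3 - 22*x^2 + 4*x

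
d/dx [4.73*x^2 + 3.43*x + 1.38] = 9.46*x + 3.43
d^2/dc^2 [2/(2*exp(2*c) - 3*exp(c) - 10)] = 2*((3 - 8*exp(c))*(-2*exp(2*c) + 3*exp(c) + 10) - 2*(4*exp(c) - 3)^2*exp(c))*exp(c)/(-2*exp(2*c) + 3*exp(c) + 10)^3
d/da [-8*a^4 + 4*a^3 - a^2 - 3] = 2*a*(-16*a^2 + 6*a - 1)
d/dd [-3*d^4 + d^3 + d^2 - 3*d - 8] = -12*d^3 + 3*d^2 + 2*d - 3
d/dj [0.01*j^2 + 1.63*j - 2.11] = 0.02*j + 1.63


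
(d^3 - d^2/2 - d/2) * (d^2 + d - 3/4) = d^5 + d^4/2 - 7*d^3/4 - d^2/8 + 3*d/8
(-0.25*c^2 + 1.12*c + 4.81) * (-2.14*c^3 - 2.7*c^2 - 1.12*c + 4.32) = 0.535*c^5 - 1.7218*c^4 - 13.0374*c^3 - 15.3214*c^2 - 0.548799999999999*c + 20.7792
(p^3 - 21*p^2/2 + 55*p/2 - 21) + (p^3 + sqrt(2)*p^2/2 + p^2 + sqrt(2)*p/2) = 2*p^3 - 19*p^2/2 + sqrt(2)*p^2/2 + sqrt(2)*p/2 + 55*p/2 - 21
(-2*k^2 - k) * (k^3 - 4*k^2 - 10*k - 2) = -2*k^5 + 7*k^4 + 24*k^3 + 14*k^2 + 2*k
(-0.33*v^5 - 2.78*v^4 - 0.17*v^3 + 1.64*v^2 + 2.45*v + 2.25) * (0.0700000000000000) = -0.0231*v^5 - 0.1946*v^4 - 0.0119*v^3 + 0.1148*v^2 + 0.1715*v + 0.1575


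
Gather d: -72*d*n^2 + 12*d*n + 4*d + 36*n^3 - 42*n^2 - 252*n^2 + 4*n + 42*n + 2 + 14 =d*(-72*n^2 + 12*n + 4) + 36*n^3 - 294*n^2 + 46*n + 16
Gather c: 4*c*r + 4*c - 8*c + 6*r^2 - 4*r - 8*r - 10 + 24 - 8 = c*(4*r - 4) + 6*r^2 - 12*r + 6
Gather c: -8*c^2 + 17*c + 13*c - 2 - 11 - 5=-8*c^2 + 30*c - 18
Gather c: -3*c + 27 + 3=30 - 3*c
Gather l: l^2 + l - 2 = l^2 + l - 2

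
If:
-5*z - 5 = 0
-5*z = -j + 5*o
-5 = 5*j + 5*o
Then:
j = -5/3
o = 2/3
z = -1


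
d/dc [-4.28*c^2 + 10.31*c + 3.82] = 10.31 - 8.56*c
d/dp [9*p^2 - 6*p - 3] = 18*p - 6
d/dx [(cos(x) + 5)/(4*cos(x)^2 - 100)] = sin(x)/(4*(cos(x) - 5)^2)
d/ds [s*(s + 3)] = 2*s + 3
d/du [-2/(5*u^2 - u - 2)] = 2*(10*u - 1)/(-5*u^2 + u + 2)^2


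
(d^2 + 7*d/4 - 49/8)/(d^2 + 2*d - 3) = (8*d^2 + 14*d - 49)/(8*(d^2 + 2*d - 3))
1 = 1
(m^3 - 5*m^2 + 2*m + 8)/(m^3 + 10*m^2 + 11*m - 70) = (m^2 - 3*m - 4)/(m^2 + 12*m + 35)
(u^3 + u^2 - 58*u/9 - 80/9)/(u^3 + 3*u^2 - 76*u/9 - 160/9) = (u + 2)/(u + 4)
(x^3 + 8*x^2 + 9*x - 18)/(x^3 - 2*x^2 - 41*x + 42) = (x + 3)/(x - 7)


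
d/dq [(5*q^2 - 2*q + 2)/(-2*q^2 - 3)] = 2*(-2*q^2 - 11*q + 3)/(4*q^4 + 12*q^2 + 9)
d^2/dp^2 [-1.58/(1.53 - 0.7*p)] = 1.5484/(0.7*p - 1.53)^3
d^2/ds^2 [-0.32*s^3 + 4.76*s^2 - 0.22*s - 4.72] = 9.52 - 1.92*s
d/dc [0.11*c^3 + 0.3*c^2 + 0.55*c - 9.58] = 0.33*c^2 + 0.6*c + 0.55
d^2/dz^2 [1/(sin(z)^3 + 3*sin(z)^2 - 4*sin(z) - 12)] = (-9*sin(z)^6 - 33*sin(z)^5 - 16*sin(z)^4 - 24*sin(z)^3 - 130*sin(z)^2 + 48*sin(z) + 104)/(sin(z)^3 + 3*sin(z)^2 - 4*sin(z) - 12)^3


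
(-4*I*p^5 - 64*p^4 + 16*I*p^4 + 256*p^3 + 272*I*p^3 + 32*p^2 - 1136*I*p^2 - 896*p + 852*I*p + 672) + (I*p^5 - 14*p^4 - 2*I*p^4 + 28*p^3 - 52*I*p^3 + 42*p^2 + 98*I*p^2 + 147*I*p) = -3*I*p^5 - 78*p^4 + 14*I*p^4 + 284*p^3 + 220*I*p^3 + 74*p^2 - 1038*I*p^2 - 896*p + 999*I*p + 672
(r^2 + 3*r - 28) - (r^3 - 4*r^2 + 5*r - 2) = -r^3 + 5*r^2 - 2*r - 26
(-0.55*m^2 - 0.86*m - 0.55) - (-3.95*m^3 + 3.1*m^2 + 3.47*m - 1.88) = 3.95*m^3 - 3.65*m^2 - 4.33*m + 1.33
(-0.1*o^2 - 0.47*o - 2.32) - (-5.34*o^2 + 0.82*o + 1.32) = 5.24*o^2 - 1.29*o - 3.64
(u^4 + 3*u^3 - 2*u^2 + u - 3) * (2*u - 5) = 2*u^5 + u^4 - 19*u^3 + 12*u^2 - 11*u + 15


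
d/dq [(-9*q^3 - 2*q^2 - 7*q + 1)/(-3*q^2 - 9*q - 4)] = (27*q^4 + 162*q^3 + 105*q^2 + 22*q + 37)/(9*q^4 + 54*q^3 + 105*q^2 + 72*q + 16)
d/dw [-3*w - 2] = -3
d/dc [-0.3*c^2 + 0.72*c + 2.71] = 0.72 - 0.6*c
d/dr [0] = 0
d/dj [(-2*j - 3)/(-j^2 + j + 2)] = (2*j^2 - 2*j - (2*j - 1)*(2*j + 3) - 4)/(-j^2 + j + 2)^2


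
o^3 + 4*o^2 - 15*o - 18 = (o - 3)*(o + 1)*(o + 6)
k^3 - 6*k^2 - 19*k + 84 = (k - 7)*(k - 3)*(k + 4)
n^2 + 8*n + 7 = (n + 1)*(n + 7)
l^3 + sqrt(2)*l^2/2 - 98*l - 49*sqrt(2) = (l - 7*sqrt(2))*(l + sqrt(2)/2)*(l + 7*sqrt(2))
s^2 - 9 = (s - 3)*(s + 3)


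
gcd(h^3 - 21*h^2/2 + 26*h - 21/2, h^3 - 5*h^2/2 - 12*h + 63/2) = h - 3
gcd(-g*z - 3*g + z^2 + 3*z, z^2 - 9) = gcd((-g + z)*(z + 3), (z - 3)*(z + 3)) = z + 3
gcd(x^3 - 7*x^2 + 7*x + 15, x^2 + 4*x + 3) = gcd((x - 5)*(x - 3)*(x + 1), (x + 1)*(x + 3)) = x + 1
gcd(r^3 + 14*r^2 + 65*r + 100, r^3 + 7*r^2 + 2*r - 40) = r^2 + 9*r + 20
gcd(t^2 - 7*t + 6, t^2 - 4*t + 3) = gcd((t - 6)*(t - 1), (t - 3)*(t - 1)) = t - 1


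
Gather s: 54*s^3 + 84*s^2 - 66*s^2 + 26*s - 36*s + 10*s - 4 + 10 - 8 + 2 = 54*s^3 + 18*s^2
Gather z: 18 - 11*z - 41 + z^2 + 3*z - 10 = z^2 - 8*z - 33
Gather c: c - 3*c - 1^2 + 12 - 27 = -2*c - 16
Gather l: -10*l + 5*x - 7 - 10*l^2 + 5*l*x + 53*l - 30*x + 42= -10*l^2 + l*(5*x + 43) - 25*x + 35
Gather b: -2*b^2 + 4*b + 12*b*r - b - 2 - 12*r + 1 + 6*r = -2*b^2 + b*(12*r + 3) - 6*r - 1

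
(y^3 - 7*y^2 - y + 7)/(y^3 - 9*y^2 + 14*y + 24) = (y^2 - 8*y + 7)/(y^2 - 10*y + 24)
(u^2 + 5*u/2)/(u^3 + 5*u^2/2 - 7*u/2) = (2*u + 5)/(2*u^2 + 5*u - 7)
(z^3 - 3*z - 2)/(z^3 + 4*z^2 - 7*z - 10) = (z + 1)/(z + 5)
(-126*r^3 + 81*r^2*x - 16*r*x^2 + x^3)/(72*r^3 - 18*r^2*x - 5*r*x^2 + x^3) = (-7*r + x)/(4*r + x)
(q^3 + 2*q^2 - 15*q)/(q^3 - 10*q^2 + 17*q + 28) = q*(q^2 + 2*q - 15)/(q^3 - 10*q^2 + 17*q + 28)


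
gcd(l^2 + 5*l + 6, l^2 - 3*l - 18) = l + 3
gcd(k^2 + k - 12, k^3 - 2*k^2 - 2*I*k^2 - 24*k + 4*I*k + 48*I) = k + 4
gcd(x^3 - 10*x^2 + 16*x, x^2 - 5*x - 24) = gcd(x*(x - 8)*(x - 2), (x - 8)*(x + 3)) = x - 8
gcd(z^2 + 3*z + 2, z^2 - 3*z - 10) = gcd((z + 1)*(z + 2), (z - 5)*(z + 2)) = z + 2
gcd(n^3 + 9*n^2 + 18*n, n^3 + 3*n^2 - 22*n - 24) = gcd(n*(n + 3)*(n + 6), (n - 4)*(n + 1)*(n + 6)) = n + 6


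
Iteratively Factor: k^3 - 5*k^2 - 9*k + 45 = (k + 3)*(k^2 - 8*k + 15) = (k - 5)*(k + 3)*(k - 3)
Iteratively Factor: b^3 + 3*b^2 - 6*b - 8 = (b - 2)*(b^2 + 5*b + 4) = (b - 2)*(b + 4)*(b + 1)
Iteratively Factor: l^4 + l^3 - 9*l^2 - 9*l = (l - 3)*(l^3 + 4*l^2 + 3*l) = (l - 3)*(l + 3)*(l^2 + l) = l*(l - 3)*(l + 3)*(l + 1)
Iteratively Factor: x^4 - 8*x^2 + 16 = (x + 2)*(x^3 - 2*x^2 - 4*x + 8) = (x - 2)*(x + 2)*(x^2 - 4) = (x - 2)^2*(x + 2)*(x + 2)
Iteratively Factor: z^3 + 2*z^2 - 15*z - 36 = (z - 4)*(z^2 + 6*z + 9) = (z - 4)*(z + 3)*(z + 3)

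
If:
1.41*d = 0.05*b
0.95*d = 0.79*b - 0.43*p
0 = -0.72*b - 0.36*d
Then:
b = 0.00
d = 0.00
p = 0.00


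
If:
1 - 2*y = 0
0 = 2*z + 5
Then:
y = 1/2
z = -5/2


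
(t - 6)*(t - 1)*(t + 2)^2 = t^4 - 3*t^3 - 18*t^2 - 4*t + 24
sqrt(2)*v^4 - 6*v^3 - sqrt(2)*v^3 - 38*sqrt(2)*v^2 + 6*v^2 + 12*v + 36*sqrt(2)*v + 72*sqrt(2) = (v - 2)*(v - 6*sqrt(2))*(v + 3*sqrt(2))*(sqrt(2)*v + sqrt(2))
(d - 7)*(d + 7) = d^2 - 49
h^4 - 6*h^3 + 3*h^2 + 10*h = h*(h - 5)*(h - 2)*(h + 1)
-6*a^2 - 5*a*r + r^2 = (-6*a + r)*(a + r)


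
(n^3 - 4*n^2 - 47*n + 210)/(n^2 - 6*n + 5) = (n^2 + n - 42)/(n - 1)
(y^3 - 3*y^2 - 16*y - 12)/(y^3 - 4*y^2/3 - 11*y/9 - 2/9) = 9*(-y^3 + 3*y^2 + 16*y + 12)/(-9*y^3 + 12*y^2 + 11*y + 2)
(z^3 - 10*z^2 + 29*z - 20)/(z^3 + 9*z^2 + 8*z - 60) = (z^3 - 10*z^2 + 29*z - 20)/(z^3 + 9*z^2 + 8*z - 60)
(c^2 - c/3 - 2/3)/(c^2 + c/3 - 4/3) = (3*c + 2)/(3*c + 4)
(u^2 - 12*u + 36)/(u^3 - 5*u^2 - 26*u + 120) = (u - 6)/(u^2 + u - 20)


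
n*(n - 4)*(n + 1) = n^3 - 3*n^2 - 4*n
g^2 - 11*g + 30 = (g - 6)*(g - 5)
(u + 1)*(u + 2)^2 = u^3 + 5*u^2 + 8*u + 4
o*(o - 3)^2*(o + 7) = o^4 + o^3 - 33*o^2 + 63*o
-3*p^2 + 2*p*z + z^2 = (-p + z)*(3*p + z)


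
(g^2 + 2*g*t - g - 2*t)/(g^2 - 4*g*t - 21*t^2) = (-g^2 - 2*g*t + g + 2*t)/(-g^2 + 4*g*t + 21*t^2)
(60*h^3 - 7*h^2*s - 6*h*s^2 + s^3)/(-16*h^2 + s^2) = (-15*h^2 - 2*h*s + s^2)/(4*h + s)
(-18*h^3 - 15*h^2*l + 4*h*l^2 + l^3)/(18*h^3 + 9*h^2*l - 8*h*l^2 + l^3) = (-6*h - l)/(6*h - l)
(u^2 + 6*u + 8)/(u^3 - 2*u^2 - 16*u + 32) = (u + 2)/(u^2 - 6*u + 8)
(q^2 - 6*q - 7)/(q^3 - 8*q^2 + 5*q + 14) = 1/(q - 2)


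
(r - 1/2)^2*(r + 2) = r^3 + r^2 - 7*r/4 + 1/2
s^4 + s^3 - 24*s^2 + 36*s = s*(s - 3)*(s - 2)*(s + 6)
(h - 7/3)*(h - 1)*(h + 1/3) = h^3 - 3*h^2 + 11*h/9 + 7/9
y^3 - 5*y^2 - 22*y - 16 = (y - 8)*(y + 1)*(y + 2)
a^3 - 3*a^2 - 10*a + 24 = (a - 4)*(a - 2)*(a + 3)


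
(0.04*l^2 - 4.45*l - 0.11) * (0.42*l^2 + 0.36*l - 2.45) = 0.0168*l^4 - 1.8546*l^3 - 1.7462*l^2 + 10.8629*l + 0.2695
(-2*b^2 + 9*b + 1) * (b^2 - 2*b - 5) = -2*b^4 + 13*b^3 - 7*b^2 - 47*b - 5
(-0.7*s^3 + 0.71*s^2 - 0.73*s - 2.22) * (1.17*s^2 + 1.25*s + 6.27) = -0.819*s^5 - 0.0443000000000001*s^4 - 4.3556*s^3 + 0.9418*s^2 - 7.3521*s - 13.9194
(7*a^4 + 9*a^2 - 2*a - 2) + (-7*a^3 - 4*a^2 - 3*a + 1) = 7*a^4 - 7*a^3 + 5*a^2 - 5*a - 1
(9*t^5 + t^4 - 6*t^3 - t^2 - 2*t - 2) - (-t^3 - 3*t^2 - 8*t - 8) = 9*t^5 + t^4 - 5*t^3 + 2*t^2 + 6*t + 6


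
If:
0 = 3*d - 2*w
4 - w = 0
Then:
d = 8/3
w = 4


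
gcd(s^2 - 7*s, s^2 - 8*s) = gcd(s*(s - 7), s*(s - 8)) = s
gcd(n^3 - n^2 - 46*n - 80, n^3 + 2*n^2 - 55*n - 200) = n^2 - 3*n - 40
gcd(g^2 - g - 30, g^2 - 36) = g - 6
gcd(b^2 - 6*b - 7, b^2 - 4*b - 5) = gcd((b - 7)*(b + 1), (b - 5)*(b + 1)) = b + 1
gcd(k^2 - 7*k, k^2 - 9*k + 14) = k - 7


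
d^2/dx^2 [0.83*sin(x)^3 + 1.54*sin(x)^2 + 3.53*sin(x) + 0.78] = -4.1525*sin(x) + 1.8675*sin(3*x) + 3.08*cos(2*x)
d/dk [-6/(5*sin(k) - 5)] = 6*cos(k)/(5*(sin(k) - 1)^2)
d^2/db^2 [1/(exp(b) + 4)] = (exp(b) - 4)*exp(b)/(exp(b) + 4)^3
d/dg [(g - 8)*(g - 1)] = 2*g - 9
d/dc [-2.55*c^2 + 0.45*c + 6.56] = 0.45 - 5.1*c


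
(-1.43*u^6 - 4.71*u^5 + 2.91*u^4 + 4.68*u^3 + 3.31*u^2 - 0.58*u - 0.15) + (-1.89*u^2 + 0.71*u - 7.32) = -1.43*u^6 - 4.71*u^5 + 2.91*u^4 + 4.68*u^3 + 1.42*u^2 + 0.13*u - 7.47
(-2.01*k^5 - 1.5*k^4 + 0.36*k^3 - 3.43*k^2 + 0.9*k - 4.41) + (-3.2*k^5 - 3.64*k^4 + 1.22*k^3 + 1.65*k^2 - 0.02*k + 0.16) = -5.21*k^5 - 5.14*k^4 + 1.58*k^3 - 1.78*k^2 + 0.88*k - 4.25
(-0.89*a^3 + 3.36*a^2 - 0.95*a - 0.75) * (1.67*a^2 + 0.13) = -1.4863*a^5 + 5.6112*a^4 - 1.7022*a^3 - 0.8157*a^2 - 0.1235*a - 0.0975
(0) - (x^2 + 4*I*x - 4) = -x^2 - 4*I*x + 4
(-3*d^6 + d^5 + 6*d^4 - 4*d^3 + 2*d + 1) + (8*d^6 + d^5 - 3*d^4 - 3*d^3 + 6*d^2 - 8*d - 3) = 5*d^6 + 2*d^5 + 3*d^4 - 7*d^3 + 6*d^2 - 6*d - 2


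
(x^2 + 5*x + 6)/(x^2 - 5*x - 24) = (x + 2)/(x - 8)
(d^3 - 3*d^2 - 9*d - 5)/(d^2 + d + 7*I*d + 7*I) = (d^2 - 4*d - 5)/(d + 7*I)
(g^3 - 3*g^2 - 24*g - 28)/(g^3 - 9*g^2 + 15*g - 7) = (g^2 + 4*g + 4)/(g^2 - 2*g + 1)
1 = 1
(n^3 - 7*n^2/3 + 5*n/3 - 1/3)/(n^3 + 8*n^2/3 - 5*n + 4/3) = (n - 1)/(n + 4)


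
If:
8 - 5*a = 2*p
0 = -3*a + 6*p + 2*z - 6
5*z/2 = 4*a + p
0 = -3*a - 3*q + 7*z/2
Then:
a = 53/42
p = 71/84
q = 125/84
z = 33/14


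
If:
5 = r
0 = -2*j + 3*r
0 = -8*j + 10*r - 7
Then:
No Solution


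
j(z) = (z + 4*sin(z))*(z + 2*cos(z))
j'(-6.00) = -21.90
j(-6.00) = 19.92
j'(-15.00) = -6.81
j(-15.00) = 290.76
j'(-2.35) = -5.79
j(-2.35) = 19.51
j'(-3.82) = 11.70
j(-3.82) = 7.04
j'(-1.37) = -17.40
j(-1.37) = 5.14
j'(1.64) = -4.52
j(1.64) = 8.46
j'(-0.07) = 9.21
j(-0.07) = -0.67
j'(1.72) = -4.97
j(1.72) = 8.07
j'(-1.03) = -12.11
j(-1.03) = 0.00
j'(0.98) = 3.92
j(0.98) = 9.01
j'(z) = (1 - 2*sin(z))*(z + 4*sin(z)) + (z + 2*cos(z))*(4*cos(z) + 1) = -(z + 4*sin(z))*(2*sin(z) - 1) + (z + 2*cos(z))*(4*cos(z) + 1)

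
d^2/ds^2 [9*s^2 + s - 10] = 18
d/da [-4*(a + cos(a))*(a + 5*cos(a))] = 24*a*sin(a) - 8*a + 20*sin(2*a) - 24*cos(a)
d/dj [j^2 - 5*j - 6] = 2*j - 5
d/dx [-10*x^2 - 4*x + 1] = -20*x - 4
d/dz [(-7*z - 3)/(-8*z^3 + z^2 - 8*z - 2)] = (56*z^3 - 7*z^2 + 56*z - 2*(7*z + 3)*(12*z^2 - z + 4) + 14)/(8*z^3 - z^2 + 8*z + 2)^2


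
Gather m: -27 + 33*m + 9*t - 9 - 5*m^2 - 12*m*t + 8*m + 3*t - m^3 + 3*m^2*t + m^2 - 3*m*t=-m^3 + m^2*(3*t - 4) + m*(41 - 15*t) + 12*t - 36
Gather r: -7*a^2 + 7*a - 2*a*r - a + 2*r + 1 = -7*a^2 + 6*a + r*(2 - 2*a) + 1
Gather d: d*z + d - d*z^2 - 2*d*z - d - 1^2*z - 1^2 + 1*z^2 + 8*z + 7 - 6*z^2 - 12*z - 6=d*(-z^2 - z) - 5*z^2 - 5*z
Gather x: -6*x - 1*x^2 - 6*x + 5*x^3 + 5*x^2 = 5*x^3 + 4*x^2 - 12*x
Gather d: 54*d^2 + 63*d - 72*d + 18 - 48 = 54*d^2 - 9*d - 30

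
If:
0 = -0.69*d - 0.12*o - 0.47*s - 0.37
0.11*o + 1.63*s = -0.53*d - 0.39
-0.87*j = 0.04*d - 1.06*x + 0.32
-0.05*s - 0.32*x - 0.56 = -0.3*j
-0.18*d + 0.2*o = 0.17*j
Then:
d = -2.42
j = 16.46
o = 11.81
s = -0.25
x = 13.72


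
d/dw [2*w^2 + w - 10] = 4*w + 1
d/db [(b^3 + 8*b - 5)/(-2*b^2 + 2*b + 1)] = (-2*b^4 + 4*b^3 + 19*b^2 - 20*b + 18)/(4*b^4 - 8*b^3 + 4*b + 1)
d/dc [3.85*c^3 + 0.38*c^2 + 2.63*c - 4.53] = 11.55*c^2 + 0.76*c + 2.63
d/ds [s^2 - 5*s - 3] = 2*s - 5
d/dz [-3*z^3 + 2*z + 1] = 2 - 9*z^2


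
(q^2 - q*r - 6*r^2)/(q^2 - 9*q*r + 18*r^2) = (q + 2*r)/(q - 6*r)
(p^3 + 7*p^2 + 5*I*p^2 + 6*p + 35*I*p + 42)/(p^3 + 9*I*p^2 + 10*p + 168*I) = (p^2 + p*(7 - I) - 7*I)/(p^2 + 3*I*p + 28)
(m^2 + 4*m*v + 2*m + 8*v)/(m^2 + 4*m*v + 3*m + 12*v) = (m + 2)/(m + 3)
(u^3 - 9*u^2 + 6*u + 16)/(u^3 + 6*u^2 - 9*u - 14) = (u - 8)/(u + 7)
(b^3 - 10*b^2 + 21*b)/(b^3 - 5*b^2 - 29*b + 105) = b/(b + 5)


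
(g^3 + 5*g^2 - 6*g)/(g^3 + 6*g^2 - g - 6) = g/(g + 1)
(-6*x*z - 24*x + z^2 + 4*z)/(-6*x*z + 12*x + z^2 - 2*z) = (z + 4)/(z - 2)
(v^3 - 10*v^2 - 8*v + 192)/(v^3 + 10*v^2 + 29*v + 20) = (v^2 - 14*v + 48)/(v^2 + 6*v + 5)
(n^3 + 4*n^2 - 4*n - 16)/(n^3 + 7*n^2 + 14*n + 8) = (n - 2)/(n + 1)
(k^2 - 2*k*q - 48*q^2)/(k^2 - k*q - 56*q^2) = (k + 6*q)/(k + 7*q)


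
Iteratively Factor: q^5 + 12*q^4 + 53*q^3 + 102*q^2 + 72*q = (q + 3)*(q^4 + 9*q^3 + 26*q^2 + 24*q) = q*(q + 3)*(q^3 + 9*q^2 + 26*q + 24) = q*(q + 3)*(q + 4)*(q^2 + 5*q + 6) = q*(q + 3)^2*(q + 4)*(q + 2)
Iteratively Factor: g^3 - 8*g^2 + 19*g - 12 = (g - 1)*(g^2 - 7*g + 12) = (g - 3)*(g - 1)*(g - 4)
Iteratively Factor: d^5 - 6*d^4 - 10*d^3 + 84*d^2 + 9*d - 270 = (d - 5)*(d^4 - d^3 - 15*d^2 + 9*d + 54) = (d - 5)*(d + 2)*(d^3 - 3*d^2 - 9*d + 27) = (d - 5)*(d - 3)*(d + 2)*(d^2 - 9) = (d - 5)*(d - 3)*(d + 2)*(d + 3)*(d - 3)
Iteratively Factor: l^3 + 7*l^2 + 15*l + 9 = (l + 3)*(l^2 + 4*l + 3) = (l + 1)*(l + 3)*(l + 3)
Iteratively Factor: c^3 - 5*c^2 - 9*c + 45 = (c - 5)*(c^2 - 9) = (c - 5)*(c - 3)*(c + 3)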